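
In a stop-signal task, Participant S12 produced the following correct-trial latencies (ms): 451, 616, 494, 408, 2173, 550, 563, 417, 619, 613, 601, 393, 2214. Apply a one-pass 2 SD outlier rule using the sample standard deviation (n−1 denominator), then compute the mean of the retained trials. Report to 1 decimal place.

520.5 ms

n = 13, ΣRT = 10112, M = 777.846
Σ(x−M)² = 4819439.69; s = √(4819439.69/12) = 633.735
Cutoffs: 777.846 ± 2·633.735 → [-489.6, 2045.3]
Outside: 2173, 2214 → excluded.
Retained (n=11): Σ = 5725, mean = 5725/11 = 520.455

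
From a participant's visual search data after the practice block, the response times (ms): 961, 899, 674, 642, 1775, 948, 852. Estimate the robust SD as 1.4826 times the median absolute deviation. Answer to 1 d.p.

Sorted: 642, 674, 852, 899, 948, 961, 1775 → median = 899
|x − 899| sorted: 0, 47, 49, 62, 225, 257, 876 → MAD = 62
Robust SD ≈ 1.4826 × 62 = 91.921

91.9 ms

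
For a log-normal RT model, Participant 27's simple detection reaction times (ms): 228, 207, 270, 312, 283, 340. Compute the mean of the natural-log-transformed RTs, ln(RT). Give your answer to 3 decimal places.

ln(RT): 5.4293, 5.3327, 5.5984, 5.7430, 5.6454, 5.8289
Σ ln(RT) = 33.5779
Mean = 33.5779/6 = 5.59631

5.596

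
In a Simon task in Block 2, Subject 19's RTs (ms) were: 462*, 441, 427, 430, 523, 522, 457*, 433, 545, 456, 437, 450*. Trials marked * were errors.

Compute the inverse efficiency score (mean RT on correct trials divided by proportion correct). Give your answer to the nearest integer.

624 ms

Correct trials (n=9): 441, 427, 430, 523, 522, 433, 545, 456, 437
Mean correct RT = 4214/9 = 468.2222 ms
Proportion correct = 9/12
IES = 468.2222 / (9/12) = 624.296 ms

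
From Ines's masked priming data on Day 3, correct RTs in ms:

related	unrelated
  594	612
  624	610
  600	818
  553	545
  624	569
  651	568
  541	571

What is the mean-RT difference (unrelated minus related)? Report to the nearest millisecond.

M(related) = 4187/7 = 598.143
M(unrelated) = 4293/7 = 613.286
Difference = 613.286 − 598.143 = 15.143 ms

15 ms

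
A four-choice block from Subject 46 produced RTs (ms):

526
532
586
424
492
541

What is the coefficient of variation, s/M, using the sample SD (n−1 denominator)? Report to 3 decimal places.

n = 6, Σ = 3101, M = 516.8333
Σ(x−M)² = 14916.833; s = √(14916.833/5) = 54.6202
CV = 54.6202 / 516.8333 = 0.10568

0.106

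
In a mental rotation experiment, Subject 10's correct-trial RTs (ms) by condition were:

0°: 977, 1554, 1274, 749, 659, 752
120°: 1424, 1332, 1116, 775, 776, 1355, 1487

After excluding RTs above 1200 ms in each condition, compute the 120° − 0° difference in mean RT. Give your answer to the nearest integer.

0°: exclude 1554, 1274
120°: exclude 1424, 1332, 1355, 1487
M(0°) = 3137/4 = 784.250
M(120°) = 2667/3 = 889.000
Difference = 889.000 − 784.250 = 104.750 ms

105 ms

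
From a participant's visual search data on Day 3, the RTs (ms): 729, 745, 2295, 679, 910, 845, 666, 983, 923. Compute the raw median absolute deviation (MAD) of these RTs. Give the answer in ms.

Sorted: 666, 679, 729, 745, 845, 910, 923, 983, 2295 → median = 845
|x − 845|: 116, 100, 1450, 166, 65, 0, 179, 138, 78
Sorted deviations: 0, 65, 78, 100, 116, 138, 166, 179, 1450 → MAD = 116

116 ms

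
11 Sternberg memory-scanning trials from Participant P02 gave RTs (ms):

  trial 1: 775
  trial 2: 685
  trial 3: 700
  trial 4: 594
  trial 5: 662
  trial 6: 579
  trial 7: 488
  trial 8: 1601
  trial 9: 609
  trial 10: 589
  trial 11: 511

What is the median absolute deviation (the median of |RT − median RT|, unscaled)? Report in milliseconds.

Sorted: 488, 511, 579, 589, 594, 609, 662, 685, 700, 775, 1601 → median = 609
|x − 609|: 166, 76, 91, 15, 53, 30, 121, 992, 0, 20, 98
Sorted deviations: 0, 15, 20, 30, 53, 76, 91, 98, 121, 166, 992 → MAD = 76

76 ms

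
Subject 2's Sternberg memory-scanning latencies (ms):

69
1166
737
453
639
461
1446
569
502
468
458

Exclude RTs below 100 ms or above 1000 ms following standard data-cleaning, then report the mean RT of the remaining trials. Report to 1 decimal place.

535.9 ms

Excluded: 69, 1166, 1446
Retained (n=8): Σ = 4287
Mean = 4287/8 = 535.8750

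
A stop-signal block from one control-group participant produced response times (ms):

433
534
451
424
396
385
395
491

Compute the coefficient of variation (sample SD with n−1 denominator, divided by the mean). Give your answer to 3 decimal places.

0.118

n = 8, Σ = 3509, M = 438.6250
Σ(x−M)² = 18833.875; s = √(18833.875/7) = 51.8705
CV = 51.8705 / 438.6250 = 0.11826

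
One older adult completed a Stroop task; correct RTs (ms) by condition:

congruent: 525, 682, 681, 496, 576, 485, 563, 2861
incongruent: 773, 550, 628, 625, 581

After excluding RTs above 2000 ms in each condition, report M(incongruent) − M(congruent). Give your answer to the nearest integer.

59 ms

congruent: exclude 2861
M(congruent) = 4008/7 = 572.571
M(incongruent) = 3157/5 = 631.400
Difference = 631.400 − 572.571 = 58.829 ms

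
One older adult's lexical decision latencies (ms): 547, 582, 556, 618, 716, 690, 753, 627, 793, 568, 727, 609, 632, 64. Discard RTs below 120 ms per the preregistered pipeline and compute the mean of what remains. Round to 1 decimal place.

647.5 ms

Excluded: 64
Retained (n=13): Σ = 8418
Mean = 8418/13 = 647.5385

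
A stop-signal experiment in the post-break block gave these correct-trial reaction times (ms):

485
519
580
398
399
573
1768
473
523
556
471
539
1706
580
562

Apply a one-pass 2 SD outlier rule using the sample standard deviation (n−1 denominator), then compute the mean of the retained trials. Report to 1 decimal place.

n = 15, ΣRT = 10132, M = 675.467
Σ(x−M)² = 2650351.73; s = √(2650351.73/14) = 435.099
Cutoffs: 675.467 ± 2·435.099 → [-194.7, 1545.7]
Outside: 1706, 1768 → excluded.
Retained (n=13): Σ = 6658, mean = 6658/13 = 512.154

512.2 ms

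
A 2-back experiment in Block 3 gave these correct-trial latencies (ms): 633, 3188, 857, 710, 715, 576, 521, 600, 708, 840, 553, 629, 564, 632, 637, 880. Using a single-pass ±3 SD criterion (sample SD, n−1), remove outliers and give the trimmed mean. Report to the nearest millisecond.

n = 16, ΣRT = 13243, M = 827.688
Σ(x−M)² = 6121961.44; s = √(6121961.44/15) = 638.851
Cutoffs: 827.688 ± 3·638.851 → [-1088.9, 2744.2]
Outside: 3188 → excluded.
Retained (n=15): Σ = 10055, mean = 10055/15 = 670.333

670 ms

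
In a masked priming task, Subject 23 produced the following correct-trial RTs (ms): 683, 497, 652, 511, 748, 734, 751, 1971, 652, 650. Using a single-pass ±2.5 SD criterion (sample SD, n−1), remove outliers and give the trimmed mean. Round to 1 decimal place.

653.1 ms

n = 10, ΣRT = 7849, M = 784.900
Σ(x−M)² = 1633748.90; s = √(1633748.90/9) = 426.061
Cutoffs: 784.900 ± 2.5·426.061 → [-280.3, 1850.1]
Outside: 1971 → excluded.
Retained (n=9): Σ = 5878, mean = 5878/9 = 653.111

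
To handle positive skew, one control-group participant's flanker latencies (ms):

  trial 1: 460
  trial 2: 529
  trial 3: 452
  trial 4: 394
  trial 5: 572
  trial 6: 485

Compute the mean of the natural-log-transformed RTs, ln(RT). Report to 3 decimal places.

6.171

ln(RT): 6.1312, 6.2710, 6.1137, 5.9764, 6.3491, 6.1841
Σ ln(RT) = 37.0255
Mean = 37.0255/6 = 6.17092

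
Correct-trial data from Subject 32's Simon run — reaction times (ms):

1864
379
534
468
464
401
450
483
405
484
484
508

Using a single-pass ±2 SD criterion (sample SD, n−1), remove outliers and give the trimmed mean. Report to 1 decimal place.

460.0 ms

n = 12, ΣRT = 6924, M = 577.000
Σ(x−M)² = 1829656.00; s = √(1829656.00/11) = 407.839
Cutoffs: 577.000 ± 2·407.839 → [-238.7, 1392.7]
Outside: 1864 → excluded.
Retained (n=11): Σ = 5060, mean = 5060/11 = 460.000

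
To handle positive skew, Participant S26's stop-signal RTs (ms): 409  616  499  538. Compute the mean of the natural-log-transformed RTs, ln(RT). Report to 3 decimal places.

ln(RT): 6.0137, 6.4232, 6.2126, 6.2879
Σ ln(RT) = 24.9374
Mean = 24.9374/4 = 6.23436

6.234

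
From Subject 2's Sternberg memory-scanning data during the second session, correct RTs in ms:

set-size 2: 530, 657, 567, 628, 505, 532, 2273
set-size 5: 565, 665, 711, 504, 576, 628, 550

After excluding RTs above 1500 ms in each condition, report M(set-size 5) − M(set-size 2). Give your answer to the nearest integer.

set-size 2: exclude 2273
M(set-size 2) = 3419/6 = 569.833
M(set-size 5) = 4199/7 = 599.857
Difference = 599.857 − 569.833 = 30.024 ms

30 ms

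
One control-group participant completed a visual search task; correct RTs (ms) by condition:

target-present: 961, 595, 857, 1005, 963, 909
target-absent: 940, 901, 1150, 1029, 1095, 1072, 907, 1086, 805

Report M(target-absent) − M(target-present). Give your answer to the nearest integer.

M(target-present) = 5290/6 = 881.667
M(target-absent) = 8985/9 = 998.333
Difference = 998.333 − 881.667 = 116.667 ms

117 ms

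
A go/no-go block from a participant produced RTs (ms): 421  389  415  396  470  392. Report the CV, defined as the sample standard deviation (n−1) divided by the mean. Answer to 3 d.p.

n = 6, Σ = 2483, M = 413.8333
Σ(x−M)² = 4618.833; s = √(4618.833/5) = 30.3935
CV = 30.3935 / 413.8333 = 0.07344

0.073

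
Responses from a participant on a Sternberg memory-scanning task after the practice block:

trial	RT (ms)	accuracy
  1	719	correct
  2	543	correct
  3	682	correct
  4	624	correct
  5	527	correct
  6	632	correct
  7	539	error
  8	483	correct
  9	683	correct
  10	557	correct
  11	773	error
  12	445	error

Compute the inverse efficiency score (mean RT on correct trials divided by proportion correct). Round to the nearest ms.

807 ms

Correct trials (n=9): 719, 543, 682, 624, 527, 632, 483, 683, 557
Mean correct RT = 5450/9 = 605.5556 ms
Proportion correct = 9/12
IES = 605.5556 / (9/12) = 807.407 ms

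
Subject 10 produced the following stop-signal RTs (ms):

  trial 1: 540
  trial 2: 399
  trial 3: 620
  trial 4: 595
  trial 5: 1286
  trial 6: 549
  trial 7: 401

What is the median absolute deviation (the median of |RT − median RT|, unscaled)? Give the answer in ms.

71 ms

Sorted: 399, 401, 540, 549, 595, 620, 1286 → median = 549
|x − 549|: 9, 150, 71, 46, 737, 0, 148
Sorted deviations: 0, 9, 46, 71, 148, 150, 737 → MAD = 71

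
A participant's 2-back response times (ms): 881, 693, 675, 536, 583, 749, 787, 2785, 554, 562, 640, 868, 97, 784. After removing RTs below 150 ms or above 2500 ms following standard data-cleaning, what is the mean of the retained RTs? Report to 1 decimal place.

692.7 ms

Excluded: 97, 2785
Retained (n=12): Σ = 8312
Mean = 8312/12 = 692.6667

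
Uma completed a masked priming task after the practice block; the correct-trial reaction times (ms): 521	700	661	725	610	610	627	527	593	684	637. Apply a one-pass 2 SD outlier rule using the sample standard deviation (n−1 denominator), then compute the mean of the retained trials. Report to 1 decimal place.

n = 11, ΣRT = 6895, M = 626.818
Σ(x−M)² = 42407.64; s = √(42407.64/10) = 65.121
Cutoffs: 626.818 ± 2·65.121 → [496.6, 757.1]
No RTs fall outside the cutoffs; all 11 retained. Mean = 6895/11 = 626.818

626.8 ms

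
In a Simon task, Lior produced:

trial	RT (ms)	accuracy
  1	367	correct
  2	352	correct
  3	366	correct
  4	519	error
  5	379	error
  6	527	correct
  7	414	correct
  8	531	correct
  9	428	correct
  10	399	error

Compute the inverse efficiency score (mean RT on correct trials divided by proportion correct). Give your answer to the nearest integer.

609 ms

Correct trials (n=7): 367, 352, 366, 527, 414, 531, 428
Mean correct RT = 2985/7 = 426.4286 ms
Proportion correct = 7/10
IES = 426.4286 / (7/10) = 609.184 ms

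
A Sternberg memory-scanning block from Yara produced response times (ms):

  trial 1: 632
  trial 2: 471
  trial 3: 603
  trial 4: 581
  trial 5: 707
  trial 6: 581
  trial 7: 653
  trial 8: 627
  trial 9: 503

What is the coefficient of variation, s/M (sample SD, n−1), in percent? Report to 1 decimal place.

n = 9, Σ = 5358, M = 595.3333
Σ(x−M)² = 42596.000; s = √(42596.000/8) = 72.9692
CV = 72.9692 / 595.3333 = 0.12257 = 12.257%

12.3%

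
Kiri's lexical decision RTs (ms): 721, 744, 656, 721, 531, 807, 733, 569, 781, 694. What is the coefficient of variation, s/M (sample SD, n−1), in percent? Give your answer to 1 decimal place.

12.6%

n = 10, Σ = 6957, M = 695.7000
Σ(x−M)² = 69426.100; s = √(69426.100/9) = 87.8294
CV = 87.8294 / 695.7000 = 0.12625 = 12.625%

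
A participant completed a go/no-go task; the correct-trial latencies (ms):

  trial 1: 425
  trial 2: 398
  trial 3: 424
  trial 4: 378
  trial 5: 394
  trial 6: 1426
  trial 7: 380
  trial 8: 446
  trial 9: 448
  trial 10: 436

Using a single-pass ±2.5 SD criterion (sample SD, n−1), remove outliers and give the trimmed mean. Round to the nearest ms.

n = 10, ΣRT = 5155, M = 515.500
Σ(x−M)² = 927114.50; s = √(927114.50/9) = 320.956
Cutoffs: 515.500 ± 2.5·320.956 → [-286.9, 1317.9]
Outside: 1426 → excluded.
Retained (n=9): Σ = 3729, mean = 3729/9 = 414.333

414 ms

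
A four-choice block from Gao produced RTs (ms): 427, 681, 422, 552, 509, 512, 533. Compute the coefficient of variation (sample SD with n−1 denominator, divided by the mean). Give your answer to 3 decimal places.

n = 7, Σ = 3636, M = 519.4286
Σ(x−M)² = 45549.714; s = √(45549.714/6) = 87.1299
CV = 87.1299 / 519.4286 = 0.16774

0.168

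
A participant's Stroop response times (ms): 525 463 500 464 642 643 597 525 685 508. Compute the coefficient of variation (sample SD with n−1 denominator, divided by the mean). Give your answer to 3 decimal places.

0.144

n = 10, Σ = 5552, M = 555.2000
Σ(x−M)² = 57755.600; s = √(57755.600/9) = 80.1080
CV = 80.1080 / 555.2000 = 0.14429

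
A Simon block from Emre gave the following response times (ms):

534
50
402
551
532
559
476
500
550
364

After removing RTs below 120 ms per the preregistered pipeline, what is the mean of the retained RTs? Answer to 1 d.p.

Excluded: 50
Retained (n=9): Σ = 4468
Mean = 4468/9 = 496.4444

496.4 ms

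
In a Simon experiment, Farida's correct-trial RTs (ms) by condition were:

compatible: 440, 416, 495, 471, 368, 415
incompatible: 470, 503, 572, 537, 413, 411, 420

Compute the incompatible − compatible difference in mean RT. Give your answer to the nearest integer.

41 ms

M(compatible) = 2605/6 = 434.167
M(incompatible) = 3326/7 = 475.143
Difference = 475.143 − 434.167 = 40.976 ms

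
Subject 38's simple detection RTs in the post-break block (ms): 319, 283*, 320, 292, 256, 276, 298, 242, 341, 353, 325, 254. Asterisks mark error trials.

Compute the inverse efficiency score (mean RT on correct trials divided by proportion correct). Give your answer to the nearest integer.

325 ms

Correct trials (n=11): 319, 320, 292, 256, 276, 298, 242, 341, 353, 325, 254
Mean correct RT = 3276/11 = 297.8182 ms
Proportion correct = 11/12
IES = 297.8182 / (11/12) = 324.893 ms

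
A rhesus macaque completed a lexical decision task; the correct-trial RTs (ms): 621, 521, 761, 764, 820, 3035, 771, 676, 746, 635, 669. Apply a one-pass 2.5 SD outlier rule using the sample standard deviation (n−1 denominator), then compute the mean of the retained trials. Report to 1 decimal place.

n = 11, ΣRT = 10019, M = 910.818
Σ(x−M)² = 5036755.64; s = √(5036755.64/10) = 709.701
Cutoffs: 910.818 ± 2.5·709.701 → [-863.4, 2685.1]
Outside: 3035 → excluded.
Retained (n=10): Σ = 6984, mean = 6984/10 = 698.400

698.4 ms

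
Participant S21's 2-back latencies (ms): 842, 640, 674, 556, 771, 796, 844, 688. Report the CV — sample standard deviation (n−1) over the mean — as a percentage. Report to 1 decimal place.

n = 8, Σ = 5811, M = 726.3750
Σ(x−M)² = 74747.875; s = √(74747.875/7) = 103.3357
CV = 103.3357 / 726.3750 = 0.14226 = 14.226%

14.2%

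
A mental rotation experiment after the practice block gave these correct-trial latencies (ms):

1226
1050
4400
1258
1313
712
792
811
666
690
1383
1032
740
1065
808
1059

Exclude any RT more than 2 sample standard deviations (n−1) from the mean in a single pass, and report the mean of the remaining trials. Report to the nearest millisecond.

n = 16, ΣRT = 19005, M = 1187.812
Σ(x−M)² = 11843200.44; s = √(11843200.44/15) = 888.564
Cutoffs: 1187.812 ± 2·888.564 → [-589.3, 2964.9]
Outside: 4400 → excluded.
Retained (n=15): Σ = 14605, mean = 14605/15 = 973.667

974 ms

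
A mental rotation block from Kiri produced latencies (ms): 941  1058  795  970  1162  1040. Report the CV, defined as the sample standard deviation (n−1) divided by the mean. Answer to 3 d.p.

n = 6, Σ = 5966, M = 994.3333
Σ(x−M)² = 77421.333; s = √(77421.333/5) = 124.4358
CV = 124.4358 / 994.3333 = 0.12514

0.125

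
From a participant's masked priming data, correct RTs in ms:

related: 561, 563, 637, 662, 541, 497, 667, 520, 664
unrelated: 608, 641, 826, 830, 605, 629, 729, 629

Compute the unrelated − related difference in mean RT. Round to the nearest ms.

97 ms

M(related) = 5312/9 = 590.222
M(unrelated) = 5497/8 = 687.125
Difference = 687.125 − 590.222 = 96.903 ms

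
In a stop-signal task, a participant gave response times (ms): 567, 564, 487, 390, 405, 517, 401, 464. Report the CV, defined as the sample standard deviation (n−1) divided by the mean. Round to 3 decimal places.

0.151

n = 8, Σ = 3795, M = 474.3750
Σ(x−M)² = 36011.875; s = √(36011.875/7) = 71.7255
CV = 71.7255 / 474.3750 = 0.15120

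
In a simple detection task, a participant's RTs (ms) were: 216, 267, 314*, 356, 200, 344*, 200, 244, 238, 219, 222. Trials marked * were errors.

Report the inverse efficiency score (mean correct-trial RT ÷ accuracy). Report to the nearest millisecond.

Correct trials (n=9): 216, 267, 356, 200, 200, 244, 238, 219, 222
Mean correct RT = 2162/9 = 240.2222 ms
Proportion correct = 9/11
IES = 240.2222 / (9/11) = 293.605 ms

294 ms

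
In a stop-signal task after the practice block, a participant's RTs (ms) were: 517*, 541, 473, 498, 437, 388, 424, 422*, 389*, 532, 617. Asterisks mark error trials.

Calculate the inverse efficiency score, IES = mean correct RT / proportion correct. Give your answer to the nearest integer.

Correct trials (n=8): 541, 473, 498, 437, 388, 424, 532, 617
Mean correct RT = 3910/8 = 488.7500 ms
Proportion correct = 8/11
IES = 488.7500 / (8/11) = 672.031 ms

672 ms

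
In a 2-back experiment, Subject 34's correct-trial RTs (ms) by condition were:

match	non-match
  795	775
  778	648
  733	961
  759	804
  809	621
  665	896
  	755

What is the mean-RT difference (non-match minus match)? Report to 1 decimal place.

23.5 ms

M(match) = 4539/6 = 756.500
M(non-match) = 5460/7 = 780.000
Difference = 780.000 − 756.500 = 23.500 ms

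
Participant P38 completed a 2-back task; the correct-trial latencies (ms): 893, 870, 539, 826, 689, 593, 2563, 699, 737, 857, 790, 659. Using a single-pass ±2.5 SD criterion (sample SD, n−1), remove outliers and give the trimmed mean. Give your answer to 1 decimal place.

n = 12, ΣRT = 10715, M = 892.917
Σ(x−M)² = 3179482.92; s = √(3179482.92/11) = 537.628
Cutoffs: 892.917 ± 2.5·537.628 → [-451.2, 2237.0]
Outside: 2563 → excluded.
Retained (n=11): Σ = 8152, mean = 8152/11 = 741.091

741.1 ms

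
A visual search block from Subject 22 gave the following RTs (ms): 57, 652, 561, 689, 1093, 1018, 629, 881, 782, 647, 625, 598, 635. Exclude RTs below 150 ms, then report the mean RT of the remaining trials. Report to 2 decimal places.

734.17 ms

Excluded: 57
Retained (n=12): Σ = 8810
Mean = 8810/12 = 734.1667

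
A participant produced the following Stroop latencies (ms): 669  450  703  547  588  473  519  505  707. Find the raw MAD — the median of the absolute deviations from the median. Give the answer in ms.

74 ms

Sorted: 450, 473, 505, 519, 547, 588, 669, 703, 707 → median = 547
|x − 547|: 122, 97, 156, 0, 41, 74, 28, 42, 160
Sorted deviations: 0, 28, 41, 42, 74, 97, 122, 156, 160 → MAD = 74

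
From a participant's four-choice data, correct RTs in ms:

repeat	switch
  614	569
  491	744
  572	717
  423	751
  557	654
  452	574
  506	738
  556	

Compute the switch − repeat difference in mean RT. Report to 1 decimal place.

156.8 ms

M(repeat) = 4171/8 = 521.375
M(switch) = 4747/7 = 678.143
Difference = 678.143 − 521.375 = 156.768 ms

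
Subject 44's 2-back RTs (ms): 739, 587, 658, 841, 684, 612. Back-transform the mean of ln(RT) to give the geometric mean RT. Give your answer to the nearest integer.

ln(RT): 6.6053, 6.3750, 6.4892, 6.7346, 6.5280, 6.4167
Mean ln(RT) = 39.1488/6 = 6.52480
Geometric mean = exp(6.52480) = 681.84 ms

682 ms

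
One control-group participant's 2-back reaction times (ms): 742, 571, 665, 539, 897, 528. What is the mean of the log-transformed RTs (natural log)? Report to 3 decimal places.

ln(RT): 6.6093, 6.3474, 6.4998, 6.2897, 6.7991, 6.2691
Σ ln(RT) = 38.8144
Mean = 38.8144/6 = 6.46907

6.469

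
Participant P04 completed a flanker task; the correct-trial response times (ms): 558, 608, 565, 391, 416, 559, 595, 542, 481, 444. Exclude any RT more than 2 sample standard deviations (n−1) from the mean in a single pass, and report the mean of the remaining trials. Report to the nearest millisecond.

n = 10, ΣRT = 5159, M = 515.900
Σ(x−M)² = 53428.90; s = √(53428.90/9) = 77.049
Cutoffs: 515.900 ± 2·77.049 → [361.8, 670.0]
No RTs fall outside the cutoffs; all 10 retained. Mean = 5159/10 = 515.900

516 ms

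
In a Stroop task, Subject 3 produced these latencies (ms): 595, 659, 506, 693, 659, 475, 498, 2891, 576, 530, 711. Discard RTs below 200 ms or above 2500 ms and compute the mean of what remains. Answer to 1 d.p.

590.2 ms

Excluded: 2891
Retained (n=10): Σ = 5902
Mean = 5902/10 = 590.2000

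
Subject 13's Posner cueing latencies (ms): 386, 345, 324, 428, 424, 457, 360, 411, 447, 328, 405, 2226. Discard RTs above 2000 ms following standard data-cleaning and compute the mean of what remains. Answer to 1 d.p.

392.3 ms

Excluded: 2226
Retained (n=11): Σ = 4315
Mean = 4315/11 = 392.2727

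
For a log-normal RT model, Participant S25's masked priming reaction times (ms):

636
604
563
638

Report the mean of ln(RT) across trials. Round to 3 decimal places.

ln(RT): 6.4552, 6.4036, 6.3333, 6.4583
Σ ln(RT) = 25.6504
Mean = 25.6504/4 = 6.41260

6.413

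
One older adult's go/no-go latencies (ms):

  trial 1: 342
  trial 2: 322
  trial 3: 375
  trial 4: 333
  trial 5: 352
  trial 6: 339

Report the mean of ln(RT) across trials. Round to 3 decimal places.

5.839

ln(RT): 5.8348, 5.7746, 5.9269, 5.8081, 5.8636, 5.8260
Σ ln(RT) = 35.0341
Mean = 35.0341/6 = 5.83901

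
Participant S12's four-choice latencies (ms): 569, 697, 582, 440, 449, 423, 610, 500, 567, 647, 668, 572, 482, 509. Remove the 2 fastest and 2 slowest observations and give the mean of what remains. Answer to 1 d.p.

Sorted: 423, 440, 449, 482, 500, 509, 567, 569, 572, 582, 610, 647, 668, 697
Drop lowest 2 (423, 440) and highest 2 (668, 697)
Remaining (n=10): Σ = 5487, mean = 5487/10 = 548.700

548.7 ms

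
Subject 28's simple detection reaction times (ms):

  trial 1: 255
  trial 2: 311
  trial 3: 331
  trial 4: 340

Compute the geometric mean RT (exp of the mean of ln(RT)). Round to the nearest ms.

ln(RT): 5.5413, 5.7398, 5.8021, 5.8289
Mean ln(RT) = 22.9121/4 = 5.72803
Geometric mean = exp(5.72803) = 307.36 ms

307 ms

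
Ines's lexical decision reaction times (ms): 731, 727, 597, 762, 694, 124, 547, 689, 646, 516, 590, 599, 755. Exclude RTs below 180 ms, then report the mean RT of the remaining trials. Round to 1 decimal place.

Excluded: 124
Retained (n=12): Σ = 7853
Mean = 7853/12 = 654.4167

654.4 ms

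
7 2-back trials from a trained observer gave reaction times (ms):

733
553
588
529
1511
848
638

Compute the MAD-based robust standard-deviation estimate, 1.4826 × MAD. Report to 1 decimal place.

Sorted: 529, 553, 588, 638, 733, 848, 1511 → median = 638
|x − 638| sorted: 0, 50, 85, 95, 109, 210, 873 → MAD = 95
Robust SD ≈ 1.4826 × 95 = 140.847

140.8 ms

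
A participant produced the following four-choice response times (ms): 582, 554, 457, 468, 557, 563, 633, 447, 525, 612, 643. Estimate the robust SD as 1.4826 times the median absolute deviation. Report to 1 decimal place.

Sorted: 447, 457, 468, 525, 554, 557, 563, 582, 612, 633, 643 → median = 557
|x − 557| sorted: 0, 3, 6, 25, 32, 55, 76, 86, 89, 100, 110 → MAD = 55
Robust SD ≈ 1.4826 × 55 = 81.543

81.5 ms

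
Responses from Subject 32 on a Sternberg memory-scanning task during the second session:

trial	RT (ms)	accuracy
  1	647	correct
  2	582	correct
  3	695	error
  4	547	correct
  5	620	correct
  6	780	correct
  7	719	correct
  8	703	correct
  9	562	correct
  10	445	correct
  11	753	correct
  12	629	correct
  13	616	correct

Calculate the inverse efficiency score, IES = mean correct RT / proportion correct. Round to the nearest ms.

686 ms

Correct trials (n=12): 647, 582, 547, 620, 780, 719, 703, 562, 445, 753, 629, 616
Mean correct RT = 7603/12 = 633.5833 ms
Proportion correct = 12/13
IES = 633.5833 / (12/13) = 686.382 ms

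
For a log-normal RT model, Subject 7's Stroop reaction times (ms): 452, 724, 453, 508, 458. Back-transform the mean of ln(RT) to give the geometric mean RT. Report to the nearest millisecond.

ln(RT): 6.1137, 6.5848, 6.1159, 6.2305, 6.1269
Mean ln(RT) = 31.1717/5 = 6.23434
Geometric mean = exp(6.23434) = 509.97 ms

510 ms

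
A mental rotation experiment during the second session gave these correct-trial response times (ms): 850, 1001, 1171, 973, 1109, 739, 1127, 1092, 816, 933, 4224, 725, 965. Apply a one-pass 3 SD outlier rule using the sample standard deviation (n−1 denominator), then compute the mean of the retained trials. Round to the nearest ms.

958 ms

n = 13, ΣRT = 15725, M = 1209.615
Σ(x−M)² = 10095235.08; s = √(10095235.08/12) = 917.207
Cutoffs: 1209.615 ± 3·917.207 → [-1542.0, 3961.2]
Outside: 4224 → excluded.
Retained (n=12): Σ = 11501, mean = 11501/12 = 958.417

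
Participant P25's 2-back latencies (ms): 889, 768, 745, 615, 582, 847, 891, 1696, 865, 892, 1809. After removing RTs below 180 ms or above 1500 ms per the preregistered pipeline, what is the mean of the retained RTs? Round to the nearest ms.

788 ms

Excluded: 1696, 1809
Retained (n=9): Σ = 7094
Mean = 7094/9 = 788.2222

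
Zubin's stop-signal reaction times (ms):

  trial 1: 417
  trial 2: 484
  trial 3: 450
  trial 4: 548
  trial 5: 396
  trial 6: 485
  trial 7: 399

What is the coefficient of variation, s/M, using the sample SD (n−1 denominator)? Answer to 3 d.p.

0.122

n = 7, Σ = 3179, M = 454.1429
Σ(x−M)² = 18470.857; s = √(18470.857/6) = 55.4840
CV = 55.4840 / 454.1429 = 0.12217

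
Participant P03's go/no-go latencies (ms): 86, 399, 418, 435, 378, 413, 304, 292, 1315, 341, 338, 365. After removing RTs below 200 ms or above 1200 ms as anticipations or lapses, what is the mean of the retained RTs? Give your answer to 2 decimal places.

Excluded: 86, 1315
Retained (n=10): Σ = 3683
Mean = 3683/10 = 368.3000

368.30 ms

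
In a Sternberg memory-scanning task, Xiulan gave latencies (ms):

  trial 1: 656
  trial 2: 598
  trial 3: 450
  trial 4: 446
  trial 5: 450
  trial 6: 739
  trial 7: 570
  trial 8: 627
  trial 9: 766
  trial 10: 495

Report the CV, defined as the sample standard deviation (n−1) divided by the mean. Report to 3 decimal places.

0.205

n = 10, Σ = 5797, M = 579.7000
Σ(x−M)² = 127266.100; s = √(127266.100/9) = 118.9146
CV = 118.9146 / 579.7000 = 0.20513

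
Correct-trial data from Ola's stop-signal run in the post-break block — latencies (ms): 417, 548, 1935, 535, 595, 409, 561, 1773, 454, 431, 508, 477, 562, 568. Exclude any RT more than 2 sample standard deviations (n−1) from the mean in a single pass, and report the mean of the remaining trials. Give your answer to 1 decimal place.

505.4 ms

n = 14, ΣRT = 9773, M = 698.071
Σ(x−M)² = 3177884.93; s = √(3177884.93/13) = 494.422
Cutoffs: 698.071 ± 2·494.422 → [-290.8, 1686.9]
Outside: 1773, 1935 → excluded.
Retained (n=12): Σ = 6065, mean = 6065/12 = 505.417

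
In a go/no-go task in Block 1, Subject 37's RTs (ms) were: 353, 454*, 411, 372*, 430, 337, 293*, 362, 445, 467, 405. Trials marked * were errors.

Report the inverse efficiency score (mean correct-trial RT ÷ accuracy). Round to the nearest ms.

Correct trials (n=8): 353, 411, 430, 337, 362, 445, 467, 405
Mean correct RT = 3210/8 = 401.2500 ms
Proportion correct = 8/11
IES = 401.2500 / (8/11) = 551.719 ms

552 ms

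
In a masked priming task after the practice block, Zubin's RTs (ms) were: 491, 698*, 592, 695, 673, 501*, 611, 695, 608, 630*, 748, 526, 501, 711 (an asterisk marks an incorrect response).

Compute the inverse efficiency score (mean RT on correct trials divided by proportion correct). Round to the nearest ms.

Correct trials (n=11): 491, 592, 695, 673, 611, 695, 608, 748, 526, 501, 711
Mean correct RT = 6851/11 = 622.8182 ms
Proportion correct = 11/14
IES = 622.8182 / (11/14) = 792.678 ms

793 ms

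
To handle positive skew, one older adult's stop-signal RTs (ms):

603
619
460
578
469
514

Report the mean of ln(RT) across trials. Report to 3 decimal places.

6.286

ln(RT): 6.4019, 6.4281, 6.1312, 6.3596, 6.1506, 6.2422
Σ ln(RT) = 37.7136
Mean = 37.7136/6 = 6.28561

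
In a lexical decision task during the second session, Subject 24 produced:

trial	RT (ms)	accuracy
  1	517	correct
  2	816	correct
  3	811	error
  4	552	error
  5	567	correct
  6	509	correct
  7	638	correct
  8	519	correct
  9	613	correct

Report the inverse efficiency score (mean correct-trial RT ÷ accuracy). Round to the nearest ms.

768 ms

Correct trials (n=7): 517, 816, 567, 509, 638, 519, 613
Mean correct RT = 4179/7 = 597.0000 ms
Proportion correct = 7/9
IES = 597.0000 / (7/9) = 767.571 ms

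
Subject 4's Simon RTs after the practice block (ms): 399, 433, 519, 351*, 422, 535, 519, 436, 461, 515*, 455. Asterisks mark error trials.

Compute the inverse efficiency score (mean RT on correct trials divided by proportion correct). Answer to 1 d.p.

Correct trials (n=9): 399, 433, 519, 422, 535, 519, 436, 461, 455
Mean correct RT = 4179/9 = 464.3333 ms
Proportion correct = 9/11
IES = 464.3333 / (9/11) = 567.519 ms

567.5 ms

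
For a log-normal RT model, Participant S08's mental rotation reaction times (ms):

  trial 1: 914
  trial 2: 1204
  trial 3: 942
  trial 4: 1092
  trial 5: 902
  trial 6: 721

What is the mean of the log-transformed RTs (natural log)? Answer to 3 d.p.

ln(RT): 6.8178, 7.0934, 6.8480, 6.9958, 6.8046, 6.5806
Σ ln(RT) = 41.1403
Mean = 41.1403/6 = 6.85671

6.857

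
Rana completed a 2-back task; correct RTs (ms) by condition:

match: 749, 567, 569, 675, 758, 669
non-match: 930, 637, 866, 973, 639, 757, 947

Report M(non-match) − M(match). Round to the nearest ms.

157 ms

M(match) = 3987/6 = 664.500
M(non-match) = 5749/7 = 821.286
Difference = 821.286 − 664.500 = 156.786 ms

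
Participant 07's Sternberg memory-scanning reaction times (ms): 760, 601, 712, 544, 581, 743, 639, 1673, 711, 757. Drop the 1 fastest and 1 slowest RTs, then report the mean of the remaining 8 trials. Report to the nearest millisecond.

688 ms

Sorted: 544, 581, 601, 639, 711, 712, 743, 757, 760, 1673
Drop lowest 1 (544) and highest 1 (1673)
Remaining (n=8): Σ = 5504, mean = 5504/8 = 688.000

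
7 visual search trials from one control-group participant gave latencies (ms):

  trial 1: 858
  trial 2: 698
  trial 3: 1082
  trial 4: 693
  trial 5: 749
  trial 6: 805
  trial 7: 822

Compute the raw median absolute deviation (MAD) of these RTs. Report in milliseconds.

56 ms

Sorted: 693, 698, 749, 805, 822, 858, 1082 → median = 805
|x − 805|: 53, 107, 277, 112, 56, 0, 17
Sorted deviations: 0, 17, 53, 56, 107, 112, 277 → MAD = 56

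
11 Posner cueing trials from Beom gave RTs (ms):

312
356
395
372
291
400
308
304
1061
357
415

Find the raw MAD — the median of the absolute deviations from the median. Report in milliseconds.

45 ms

Sorted: 291, 304, 308, 312, 356, 357, 372, 395, 400, 415, 1061 → median = 357
|x − 357|: 45, 1, 38, 15, 66, 43, 49, 53, 704, 0, 58
Sorted deviations: 0, 1, 15, 38, 43, 45, 49, 53, 58, 66, 704 → MAD = 45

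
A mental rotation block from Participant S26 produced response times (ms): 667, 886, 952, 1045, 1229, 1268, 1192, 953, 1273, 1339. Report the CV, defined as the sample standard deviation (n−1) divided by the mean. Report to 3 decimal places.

0.199

n = 10, Σ = 10804, M = 1080.4000
Σ(x−M)² = 416360.400; s = √(416360.400/9) = 215.0866
CV = 215.0866 / 1080.4000 = 0.19908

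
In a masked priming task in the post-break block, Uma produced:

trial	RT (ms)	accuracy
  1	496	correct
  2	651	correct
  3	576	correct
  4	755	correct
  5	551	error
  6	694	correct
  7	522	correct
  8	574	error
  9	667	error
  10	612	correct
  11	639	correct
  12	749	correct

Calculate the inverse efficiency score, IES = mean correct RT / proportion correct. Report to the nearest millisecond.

Correct trials (n=9): 496, 651, 576, 755, 694, 522, 612, 639, 749
Mean correct RT = 5694/9 = 632.6667 ms
Proportion correct = 9/12
IES = 632.6667 / (9/12) = 843.556 ms

844 ms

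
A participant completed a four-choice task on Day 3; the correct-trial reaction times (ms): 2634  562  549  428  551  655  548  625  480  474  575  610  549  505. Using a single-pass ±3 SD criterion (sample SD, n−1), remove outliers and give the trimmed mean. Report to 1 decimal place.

547.0 ms

n = 14, ΣRT = 9745, M = 696.071
Σ(x−M)² = 4092950.93; s = √(4092950.93/13) = 561.108
Cutoffs: 696.071 ± 3·561.108 → [-987.3, 2379.4]
Outside: 2634 → excluded.
Retained (n=13): Σ = 7111, mean = 7111/13 = 547.000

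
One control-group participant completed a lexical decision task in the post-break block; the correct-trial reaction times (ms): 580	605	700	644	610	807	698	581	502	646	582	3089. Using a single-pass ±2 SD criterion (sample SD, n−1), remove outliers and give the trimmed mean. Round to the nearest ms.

n = 12, ΣRT = 10044, M = 837.000
Σ(x−M)² = 5598412.00; s = √(5598412.00/11) = 713.405
Cutoffs: 837.000 ± 2·713.405 → [-589.8, 2263.8]
Outside: 3089 → excluded.
Retained (n=11): Σ = 6955, mean = 6955/11 = 632.273

632 ms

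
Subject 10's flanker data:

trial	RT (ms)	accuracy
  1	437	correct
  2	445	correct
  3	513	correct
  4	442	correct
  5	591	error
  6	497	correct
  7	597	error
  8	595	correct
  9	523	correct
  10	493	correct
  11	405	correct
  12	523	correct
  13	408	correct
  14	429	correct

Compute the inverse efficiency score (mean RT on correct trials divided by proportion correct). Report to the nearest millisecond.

555 ms

Correct trials (n=12): 437, 445, 513, 442, 497, 595, 523, 493, 405, 523, 408, 429
Mean correct RT = 5710/12 = 475.8333 ms
Proportion correct = 12/14
IES = 475.8333 / (12/14) = 555.139 ms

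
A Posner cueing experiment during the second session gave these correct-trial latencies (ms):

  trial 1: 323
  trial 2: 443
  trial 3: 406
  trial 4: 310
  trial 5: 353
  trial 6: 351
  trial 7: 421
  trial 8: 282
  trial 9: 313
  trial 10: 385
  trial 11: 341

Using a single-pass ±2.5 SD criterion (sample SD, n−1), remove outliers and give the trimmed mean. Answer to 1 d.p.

357.1 ms

n = 11, ΣRT = 3928, M = 357.091
Σ(x−M)² = 25910.91; s = √(25910.91/10) = 50.903
Cutoffs: 357.091 ± 2.5·50.903 → [229.8, 484.3]
No RTs fall outside the cutoffs; all 11 retained. Mean = 3928/11 = 357.091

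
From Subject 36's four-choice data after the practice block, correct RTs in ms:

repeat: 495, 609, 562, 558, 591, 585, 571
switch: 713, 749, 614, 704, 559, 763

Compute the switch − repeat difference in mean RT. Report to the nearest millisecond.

M(repeat) = 3971/7 = 567.286
M(switch) = 4102/6 = 683.667
Difference = 683.667 − 567.286 = 116.381 ms

116 ms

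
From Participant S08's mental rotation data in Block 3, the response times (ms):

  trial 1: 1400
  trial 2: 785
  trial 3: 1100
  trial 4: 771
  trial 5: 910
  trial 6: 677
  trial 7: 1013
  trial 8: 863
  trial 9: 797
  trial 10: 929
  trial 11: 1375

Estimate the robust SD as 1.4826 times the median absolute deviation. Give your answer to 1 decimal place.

185.3 ms

Sorted: 677, 771, 785, 797, 863, 910, 929, 1013, 1100, 1375, 1400 → median = 910
|x − 910| sorted: 0, 19, 47, 103, 113, 125, 139, 190, 233, 465, 490 → MAD = 125
Robust SD ≈ 1.4826 × 125 = 185.325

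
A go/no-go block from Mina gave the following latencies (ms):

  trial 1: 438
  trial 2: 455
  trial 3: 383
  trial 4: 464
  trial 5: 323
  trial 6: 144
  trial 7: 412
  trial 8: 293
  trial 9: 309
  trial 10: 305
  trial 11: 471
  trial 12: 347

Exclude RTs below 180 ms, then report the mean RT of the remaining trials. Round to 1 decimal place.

381.8 ms

Excluded: 144
Retained (n=11): Σ = 4200
Mean = 4200/11 = 381.8182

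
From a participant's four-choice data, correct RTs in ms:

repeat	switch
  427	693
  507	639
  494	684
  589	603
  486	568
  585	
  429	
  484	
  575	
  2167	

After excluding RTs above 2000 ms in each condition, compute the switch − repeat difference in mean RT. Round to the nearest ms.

129 ms

repeat: exclude 2167
M(repeat) = 4576/9 = 508.444
M(switch) = 3187/5 = 637.400
Difference = 637.400 − 508.444 = 128.956 ms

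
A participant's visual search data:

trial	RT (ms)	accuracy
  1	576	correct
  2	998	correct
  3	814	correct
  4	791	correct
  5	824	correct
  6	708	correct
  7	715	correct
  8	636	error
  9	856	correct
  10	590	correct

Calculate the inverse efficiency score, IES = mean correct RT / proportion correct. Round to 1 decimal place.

848.4 ms

Correct trials (n=9): 576, 998, 814, 791, 824, 708, 715, 856, 590
Mean correct RT = 6872/9 = 763.5556 ms
Proportion correct = 9/10
IES = 763.5556 / (9/10) = 848.395 ms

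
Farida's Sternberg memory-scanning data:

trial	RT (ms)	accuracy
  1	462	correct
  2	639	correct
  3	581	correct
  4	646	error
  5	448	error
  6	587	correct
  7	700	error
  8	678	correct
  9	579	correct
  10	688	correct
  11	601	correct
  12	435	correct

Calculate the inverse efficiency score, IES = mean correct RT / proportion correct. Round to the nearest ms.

778 ms

Correct trials (n=9): 462, 639, 581, 587, 678, 579, 688, 601, 435
Mean correct RT = 5250/9 = 583.3333 ms
Proportion correct = 9/12
IES = 583.3333 / (9/12) = 777.778 ms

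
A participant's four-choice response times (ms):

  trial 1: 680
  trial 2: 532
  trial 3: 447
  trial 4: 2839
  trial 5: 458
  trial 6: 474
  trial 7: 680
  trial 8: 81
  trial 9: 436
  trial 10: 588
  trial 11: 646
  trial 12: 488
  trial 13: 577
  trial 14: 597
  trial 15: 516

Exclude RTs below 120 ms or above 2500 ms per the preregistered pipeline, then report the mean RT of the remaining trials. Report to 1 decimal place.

547.6 ms

Excluded: 81, 2839
Retained (n=13): Σ = 7119
Mean = 7119/13 = 547.6154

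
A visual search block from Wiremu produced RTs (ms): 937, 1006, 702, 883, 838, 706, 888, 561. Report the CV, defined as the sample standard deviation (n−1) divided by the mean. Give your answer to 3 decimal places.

0.180

n = 8, Σ = 6521, M = 815.1250
Σ(x−M)² = 151012.875; s = √(151012.875/7) = 146.8784
CV = 146.8784 / 815.1250 = 0.18019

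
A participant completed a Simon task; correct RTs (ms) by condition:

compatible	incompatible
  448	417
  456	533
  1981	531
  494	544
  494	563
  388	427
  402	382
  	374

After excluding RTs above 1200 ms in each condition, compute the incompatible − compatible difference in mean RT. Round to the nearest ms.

compatible: exclude 1981
M(compatible) = 2682/6 = 447.000
M(incompatible) = 3771/8 = 471.375
Difference = 471.375 − 447.000 = 24.375 ms

24 ms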